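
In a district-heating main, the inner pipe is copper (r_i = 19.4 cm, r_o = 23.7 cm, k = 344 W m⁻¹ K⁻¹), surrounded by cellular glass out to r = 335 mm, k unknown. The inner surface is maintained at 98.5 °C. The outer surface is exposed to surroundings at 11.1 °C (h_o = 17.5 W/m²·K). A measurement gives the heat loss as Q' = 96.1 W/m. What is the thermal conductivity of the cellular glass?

k = 0.0624 W/m·K

ΣR = ΔT/Q' = |98.5 − 11.1|/96.1 = 0.9095 m·K/W
Known resistances:
  R'_copper = ln(0.237/0.194)/(2πk) = 0.2002/(2π·344) = 9.263×10^-5 m·K/W
  R'_conv,out = 1/(2πr h) = 1/(2π·0.335·17.5) = 0.02715 m·K/W
R_cellular glass = ΣR − ΣR_known = 0.9095 − 0.02724 = 0.8823 m·K/W
ln(r₂/r₁)/(2πk) = 0.8823 ⇒ k = 0.3461/(2π·0.8823) = 0.0624 W/m·K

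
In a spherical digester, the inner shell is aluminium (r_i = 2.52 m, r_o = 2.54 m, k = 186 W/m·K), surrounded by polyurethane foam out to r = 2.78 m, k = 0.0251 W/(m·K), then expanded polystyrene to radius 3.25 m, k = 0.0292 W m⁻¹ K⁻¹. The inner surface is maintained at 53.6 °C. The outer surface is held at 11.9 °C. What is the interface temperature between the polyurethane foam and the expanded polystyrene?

Series thermal resistances, inner to outer:
  R_aluminium = (1/2.52 − 1/2.54)/(4πk) = 0.003125/(4π·186) = 1.337×10^-6 K/W
  R_polyurethane foam = (1/2.54 − 1/2.78)/(4πk) = 0.03399/(4π·0.0251) = 0.1078 K/W
  R_expanded polystyrene = (1/2.78 − 1/3.25)/(4πk) = 0.05202/(4π·0.0292) = 0.1418 K/W
ΣR = 1.337×10^-6 + 0.1078 + 0.1418 = 0.2496 K/W
Q = ΔT/ΣR = (53.6 °C − 11.9 °C)/0.2496 = 167.1 W
From the inner boundary to the polyurethane foam/expanded polystyrene interface, ΣR_partial = 0.1078 K/W.
T_interface = T_in − Q·ΣR_partial = 53.6 °C − (167.1)(0.1078) = 35.6 °C

T = 35.6 °C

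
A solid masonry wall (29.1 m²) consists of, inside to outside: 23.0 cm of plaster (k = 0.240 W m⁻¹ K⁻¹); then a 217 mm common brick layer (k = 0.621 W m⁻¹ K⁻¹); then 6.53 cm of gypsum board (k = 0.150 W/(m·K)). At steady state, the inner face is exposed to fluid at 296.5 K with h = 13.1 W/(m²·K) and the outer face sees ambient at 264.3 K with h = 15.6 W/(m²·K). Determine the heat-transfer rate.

Q = 497 W

Treat each layer as a resistance in series:
  R_conv,in = 1/(hA) = 1/(13.1·29.1) = 0.002623 K/W
  R_plaster = L/(kA) = 0.230/(0.240·29.1) = 0.03293 K/W
  R_common brick = L/(kA) = 0.217/(0.621·29.1) = 0.01201 K/W
  R_gypsum board = L/(kA) = 0.0653/(0.150·29.1) = 0.01496 K/W
  R_conv,out = 1/(hA) = 1/(15.6·29.1) = 0.002203 K/W
ΣR = 0.002623 + 0.03293 + 0.01201 + 0.01496 + 0.002203 = 0.06473 K/W
Q = ΔT/ΣR = (296.5 K − 264.3 K)/0.06473 = 497 W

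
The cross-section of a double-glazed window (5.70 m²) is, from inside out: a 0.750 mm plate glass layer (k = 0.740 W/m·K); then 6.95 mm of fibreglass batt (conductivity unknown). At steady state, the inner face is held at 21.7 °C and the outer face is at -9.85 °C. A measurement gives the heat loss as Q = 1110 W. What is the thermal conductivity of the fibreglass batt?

k = 0.0432 W/m·K

ΣR = ΔT/Q = |21.7 − -9.85|/1110 = 0.02842 K/W
Known resistances:
  R_plate glass = L/(kA) = 7.50×10^-4/(0.740·5.70) = 1.778×10^-4 K/W
R_fibreglass batt = ΣR − ΣR_known = 0.02842 − 1.778×10^-4 = 0.02824 K/W
L/(kA) = 0.02824 ⇒ k = 0.00695/(0.02824·5.70) = 0.0432 W/m·K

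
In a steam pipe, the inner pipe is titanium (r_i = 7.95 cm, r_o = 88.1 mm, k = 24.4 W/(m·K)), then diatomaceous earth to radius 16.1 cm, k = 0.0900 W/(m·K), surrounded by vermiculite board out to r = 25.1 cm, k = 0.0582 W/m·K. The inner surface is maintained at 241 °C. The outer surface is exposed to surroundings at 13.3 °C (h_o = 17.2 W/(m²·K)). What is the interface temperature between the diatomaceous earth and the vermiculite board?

Series thermal resistances, inner to outer:
  R'_titanium = ln(0.0881/0.0795)/(2πk) = 0.1027/(2π·24.4) = 6.700×10^-4 m·K/W
  R'_diatomaceous earth = ln(0.161/0.0881)/(2πk) = 0.6029/(2π·0.0900) = 1.066 m·K/W
  R'_vermiculite board = ln(0.251/0.161)/(2πk) = 0.4440/(2π·0.0582) = 1.214 m·K/W
  R'_conv,out = 1/(2πr h) = 1/(2π·0.251·17.2) = 0.03687 m·K/W
ΣR = 6.700×10^-4 + 1.066 + 1.214 + 0.03687 = 2.318 m·K/W
Q' = ΔT/ΣR = (241 °C − 13.3 °C)/2.318 = 98.23 W/m
From the inner boundary to the diatomaceous earth/vermiculite board interface, ΣR_partial = 1.067 m·K/W.
T_interface = T_in − Q'·ΣR_partial = 241 °C − (98.23)(1.067) = 136 °C

T = 136 °C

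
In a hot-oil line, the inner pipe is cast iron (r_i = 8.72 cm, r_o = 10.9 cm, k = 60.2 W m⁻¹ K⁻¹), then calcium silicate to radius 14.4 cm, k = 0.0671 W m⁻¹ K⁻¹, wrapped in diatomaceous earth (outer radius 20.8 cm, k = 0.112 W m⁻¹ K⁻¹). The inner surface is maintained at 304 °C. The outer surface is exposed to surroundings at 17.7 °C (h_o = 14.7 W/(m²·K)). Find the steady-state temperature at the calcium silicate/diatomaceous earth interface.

T = 151 °C

Series thermal resistances, inner to outer:
  R'_cast iron = ln(0.109/0.0872)/(2πk) = 0.2231/(2π·60.2) = 5.899×10^-4 m·K/W
  R'_calcium silicate = ln(0.144/0.109)/(2πk) = 0.2785/(2π·0.0671) = 0.6605 m·K/W
  R'_diatomaceous earth = ln(0.208/0.144)/(2πk) = 0.3677/(2π·0.112) = 0.5225 m·K/W
  R'_conv,out = 1/(2πr h) = 1/(2π·0.208·14.7) = 0.05205 m·K/W
ΣR = 5.899×10^-4 + 0.6605 + 0.5225 + 0.05205 = 1.236 m·K/W
Q' = ΔT/ΣR = (304 °C − 17.7 °C)/1.236 = 231.6 W/m
From the inner boundary to the calcium silicate/diatomaceous earth interface, ΣR_partial = 0.6611 m·K/W.
T_interface = T_in − Q'·ΣR_partial = 304 °C − (231.6)(0.6611) = 151 °C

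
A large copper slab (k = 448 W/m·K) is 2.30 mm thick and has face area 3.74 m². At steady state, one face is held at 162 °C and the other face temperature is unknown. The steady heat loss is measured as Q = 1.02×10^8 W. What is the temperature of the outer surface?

Sum the resistances:
  R_copper = L/(kA) = 0.00230/(448·3.74) = 1.373×10^-6 K/W
ΣR = 1.373×10^-6 K/W
ΔT = Q·ΣR = 1.02×10^8 × 1.373×10^-6 = 140.0 K
Heat flows outward, so T_out = T_in − ΔT = 162 − 140.0 = 22.0 °C

T_out = 22.0 °C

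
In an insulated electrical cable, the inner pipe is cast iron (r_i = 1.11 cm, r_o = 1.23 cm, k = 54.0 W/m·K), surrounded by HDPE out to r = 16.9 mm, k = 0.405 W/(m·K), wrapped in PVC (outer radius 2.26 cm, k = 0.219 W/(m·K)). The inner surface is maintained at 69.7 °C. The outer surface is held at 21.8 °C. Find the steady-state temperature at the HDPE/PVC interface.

Treat each layer as a resistance in series:
  R'_cast iron = ln(0.0123/0.0111)/(2πk) = 0.1027/(2π·54.0) = 3.026×10^-4 m·K/W
  R'_HDPE = ln(0.0169/0.0123)/(2πk) = 0.3177/(2π·0.405) = 0.1249 m·K/W
  R'_PVC = ln(0.0226/0.0169)/(2πk) = 0.2906/(2π·0.219) = 0.2112 m·K/W
ΣR = 3.026×10^-4 + 0.1249 + 0.2112 = 0.3364 m·K/W
Q' = ΔT/ΣR = (69.7 °C − 21.8 °C)/0.3364 = 142.4 W/m
From the inner boundary to the HDPE/PVC interface, ΣR_partial = 0.1252 m·K/W.
T_interface = T_in − Q'·ΣR_partial = 69.7 °C − (142.4)(0.1252) = 51.9 °C

T = 51.9 °C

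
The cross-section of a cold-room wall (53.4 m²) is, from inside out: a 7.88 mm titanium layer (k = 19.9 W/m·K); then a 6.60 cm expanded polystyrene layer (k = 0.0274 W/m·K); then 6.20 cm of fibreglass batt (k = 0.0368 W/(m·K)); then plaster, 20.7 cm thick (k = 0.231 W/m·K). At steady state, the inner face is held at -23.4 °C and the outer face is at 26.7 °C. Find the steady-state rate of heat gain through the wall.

Series thermal resistances, inner to outer:
  R_titanium = L/(kA) = 0.00788/(19.9·53.4) = 7.415×10^-6 K/W
  R_expanded polystyrene = L/(kA) = 0.0660/(0.0274·53.4) = 0.04511 K/W
  R_fibreglass batt = L/(kA) = 0.0620/(0.0368·53.4) = 0.03155 K/W
  R_plaster = L/(kA) = 0.207/(0.231·53.4) = 0.01678 K/W
ΣR = 7.415×10^-6 + 0.04511 + 0.03155 + 0.01678 = 0.09345 K/W
Q = ΔT/ΣR = (-23.4 °C − 26.7 °C)/0.09345 = -536 W
(Negative Q ⇒ heat flows inward; heat gain = 536 W.)

Q = 536 W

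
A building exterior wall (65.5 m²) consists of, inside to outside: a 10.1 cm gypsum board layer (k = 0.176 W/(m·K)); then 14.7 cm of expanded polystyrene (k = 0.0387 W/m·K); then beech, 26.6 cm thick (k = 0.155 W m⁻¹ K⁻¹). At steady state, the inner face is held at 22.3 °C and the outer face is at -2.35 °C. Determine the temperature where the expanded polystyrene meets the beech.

Treat each layer as a resistance in series:
  R_gypsum board = L/(kA) = 0.101/(0.176·65.5) = 0.008761 K/W
  R_expanded polystyrene = L/(kA) = 0.147/(0.0387·65.5) = 0.05799 K/W
  R_beech = L/(kA) = 0.266/(0.155·65.5) = 0.02620 K/W
ΣR = 0.008761 + 0.05799 + 0.02620 = 0.09295 K/W
Q = ΔT/ΣR = (22.3 °C − -2.35 °C)/0.09295 = 265.2 W
From the inner boundary to the expanded polystyrene/beech interface, ΣR_partial = 0.06675 K/W.
T_interface = T_in − Q·ΣR_partial = 22.3 °C − (265.2)(0.06675) = 4.60 °C

T = 4.60 °C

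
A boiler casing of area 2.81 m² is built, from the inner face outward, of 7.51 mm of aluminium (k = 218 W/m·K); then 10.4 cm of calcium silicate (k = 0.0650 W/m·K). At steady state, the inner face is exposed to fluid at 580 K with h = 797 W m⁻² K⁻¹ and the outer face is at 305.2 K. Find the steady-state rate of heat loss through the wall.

Q = 482 W

Series thermal resistances, inner to outer:
  R_conv,in = 1/(hA) = 1/(797·2.81) = 4.465×10^-4 K/W
  R_aluminium = L/(kA) = 0.00751/(218·2.81) = 1.226×10^-5 K/W
  R_calcium silicate = L/(kA) = 0.104/(0.0650·2.81) = 0.5694 K/W
ΣR = 4.465×10^-4 + 1.226×10^-5 + 0.5694 = 0.5699 K/W
Q = ΔT/ΣR = (580 K − 305.2 K)/0.5699 = 482 W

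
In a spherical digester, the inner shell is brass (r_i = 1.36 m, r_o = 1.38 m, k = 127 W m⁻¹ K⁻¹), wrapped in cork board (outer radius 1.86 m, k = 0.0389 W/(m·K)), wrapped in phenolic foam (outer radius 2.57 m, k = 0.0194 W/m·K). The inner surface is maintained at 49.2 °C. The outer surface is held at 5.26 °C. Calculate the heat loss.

Series thermal resistances, inner to outer:
  R_brass = (1/1.36 − 1/1.38)/(4πk) = 0.01066/(4π·127) = 6.677×10^-6 K/W
  R_cork board = (1/1.38 − 1/1.86)/(4πk) = 0.1870/(4π·0.0389) = 0.3826 K/W
  R_phenolic foam = (1/1.86 − 1/2.57)/(4πk) = 0.1485/(4π·0.0194) = 0.6093 K/W
ΣR = 6.677×10^-6 + 0.3826 + 0.6093 = 0.9919 K/W
Q = ΔT/ΣR = (49.2 °C − 5.26 °C)/0.9919 = 44.3 W

Q = 44.3 W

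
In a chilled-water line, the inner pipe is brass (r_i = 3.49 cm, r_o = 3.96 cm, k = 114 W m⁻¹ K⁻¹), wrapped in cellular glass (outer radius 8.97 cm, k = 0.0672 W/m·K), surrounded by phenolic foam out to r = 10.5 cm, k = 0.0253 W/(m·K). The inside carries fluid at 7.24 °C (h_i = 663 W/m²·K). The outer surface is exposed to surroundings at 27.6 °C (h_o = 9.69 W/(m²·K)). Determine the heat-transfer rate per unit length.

Q' = 6.59 W/m

Treat each layer as a resistance in series:
  R'_conv,in = 1/(2πr h) = 1/(2π·0.0349·663) = 0.006878 m·K/W
  R'_brass = ln(0.0396/0.0349)/(2πk) = 0.1263/(2π·114) = 1.764×10^-4 m·K/W
  R'_cellular glass = ln(0.0897/0.0396)/(2πk) = 0.8176/(2π·0.0672) = 1.936 m·K/W
  R'_phenolic foam = ln(0.105/0.0897)/(2πk) = 0.1575/(2π·0.0253) = 0.9907 m·K/W
  R'_conv,out = 1/(2πr h) = 1/(2π·0.105·9.69) = 0.1564 m·K/W
ΣR = 0.006878 + 1.764×10^-4 + 1.936 + 0.9907 + 0.1564 = 3.090 m·K/W
Q' = ΔT/ΣR = (7.24 °C − 27.6 °C)/3.090 = -6.59 W/m
(Negative Q' ⇒ heat flows inward; heat gain = 6.59 W/m.)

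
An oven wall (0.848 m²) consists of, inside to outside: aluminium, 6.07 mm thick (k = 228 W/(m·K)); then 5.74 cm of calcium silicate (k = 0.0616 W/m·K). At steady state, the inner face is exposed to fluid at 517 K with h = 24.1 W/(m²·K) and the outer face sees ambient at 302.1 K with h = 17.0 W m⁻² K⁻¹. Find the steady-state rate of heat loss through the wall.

Q = 177 W

Series thermal resistances, inner to outer:
  R_conv,in = 1/(hA) = 1/(24.1·0.848) = 0.04893 K/W
  R_aluminium = L/(kA) = 0.00607/(228·0.848) = 3.139×10^-5 K/W
  R_calcium silicate = L/(kA) = 0.0574/(0.0616·0.848) = 1.099 K/W
  R_conv,out = 1/(hA) = 1/(17.0·0.848) = 0.06937 K/W
ΣR = 0.04893 + 3.139×10^-5 + 1.099 + 0.06937 = 1.217 K/W
Q = ΔT/ΣR = (517 K − 302.1 K)/1.217 = 177 W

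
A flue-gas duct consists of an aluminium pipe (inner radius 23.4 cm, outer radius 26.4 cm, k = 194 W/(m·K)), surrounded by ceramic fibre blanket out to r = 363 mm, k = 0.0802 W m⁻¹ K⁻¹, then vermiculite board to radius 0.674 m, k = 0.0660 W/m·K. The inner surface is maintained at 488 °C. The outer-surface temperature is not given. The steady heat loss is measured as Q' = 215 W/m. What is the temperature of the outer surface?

T_out = 31.3 °C

Sum the resistances:
  R'_aluminium = ln(0.264/0.234)/(2πk) = 0.1206/(2π·194) = 9.896×10^-5 m·K/W
  R'_ceramic fibre blanket = ln(0.363/0.264)/(2πk) = 0.3185/(2π·0.0802) = 0.6320 m·K/W
  R'_vermiculite board = ln(0.674/0.363)/(2πk) = 0.6188/(2π·0.0660) = 1.492 m·K/W
ΣR = 2.124 m·K/W
ΔT = Q'·ΣR = 215 × 2.124 = 456.7 K
Heat flows outward, so T_out = T_in − ΔT = 488 − 456.7 = 31.3 °C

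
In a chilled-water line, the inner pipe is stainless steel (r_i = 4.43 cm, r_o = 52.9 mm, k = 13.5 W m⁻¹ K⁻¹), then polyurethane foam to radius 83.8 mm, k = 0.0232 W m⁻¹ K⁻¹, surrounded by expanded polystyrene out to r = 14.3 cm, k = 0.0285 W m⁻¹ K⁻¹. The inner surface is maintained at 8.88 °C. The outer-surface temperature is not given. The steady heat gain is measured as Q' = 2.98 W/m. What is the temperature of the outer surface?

T_out = 27.2 °C

Series resistances:
  R'_stainless steel = ln(0.0529/0.0443)/(2πk) = 0.1774/(2π·13.5) = 0.002092 m·K/W
  R'_polyurethane foam = ln(0.0838/0.0529)/(2πk) = 0.4600/(2π·0.0232) = 3.156 m·K/W
  R'_expanded polystyrene = ln(0.143/0.0838)/(2πk) = 0.5344/(2π·0.0285) = 2.984 m·K/W
ΣR = 6.142 m·K/W
ΔT = Q'·ΣR = 2.98 × 6.142 = 18.30 K
Heat flows inward, so T_out = T_in + ΔT = 8.88 + 18.30 = 27.2 °C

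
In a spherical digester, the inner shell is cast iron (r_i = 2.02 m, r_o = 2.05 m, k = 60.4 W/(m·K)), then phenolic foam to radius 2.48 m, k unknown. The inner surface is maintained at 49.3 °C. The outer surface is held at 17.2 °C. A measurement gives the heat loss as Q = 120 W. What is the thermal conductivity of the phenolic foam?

ΣR = ΔT/Q = |49.3 − 17.2|/120 = 0.2675 K/W
Known resistances:
  R_cast iron = (1/2.02 − 1/2.05)/(4πk) = 0.007245/(4π·60.4) = 9.545×10^-6 K/W
R_phenolic foam = ΣR − ΣR_known = 0.2675 − 9.545×10^-6 = 0.2675 K/W
(1/r₁−1/r₂)/(4πk) = 0.2675 ⇒ k = 0.08458/(4π·0.2675) = 0.0252 W/m·K

k = 0.0252 W/m·K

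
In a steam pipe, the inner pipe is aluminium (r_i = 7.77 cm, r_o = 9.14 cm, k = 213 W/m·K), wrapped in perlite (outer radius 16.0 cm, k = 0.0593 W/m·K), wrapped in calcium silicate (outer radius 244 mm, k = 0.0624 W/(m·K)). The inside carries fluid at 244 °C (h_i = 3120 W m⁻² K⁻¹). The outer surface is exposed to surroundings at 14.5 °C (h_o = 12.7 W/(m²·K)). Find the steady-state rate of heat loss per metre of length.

Treat each layer as a resistance in series:
  R'_conv,in = 1/(2πr h) = 1/(2π·0.0777·3120) = 6.565×10^-4 m·K/W
  R'_aluminium = ln(0.0914/0.0777)/(2πk) = 0.1624/(2π·213) = 1.213×10^-4 m·K/W
  R'_perlite = ln(0.160/0.0914)/(2πk) = 0.5599/(2π·0.0593) = 1.503 m·K/W
  R'_calcium silicate = ln(0.244/0.160)/(2πk) = 0.4220/(2π·0.0624) = 1.076 m·K/W
  R'_conv,out = 1/(2πr h) = 1/(2π·0.244·12.7) = 0.05136 m·K/W
ΣR = 6.565×10^-4 + 1.213×10^-4 + 1.503 + 1.076 + 0.05136 = 2.631 m·K/W
Q' = ΔT/ΣR = (244 °C − 14.5 °C)/2.631 = 87.2 W/m

Q' = 87.2 W/m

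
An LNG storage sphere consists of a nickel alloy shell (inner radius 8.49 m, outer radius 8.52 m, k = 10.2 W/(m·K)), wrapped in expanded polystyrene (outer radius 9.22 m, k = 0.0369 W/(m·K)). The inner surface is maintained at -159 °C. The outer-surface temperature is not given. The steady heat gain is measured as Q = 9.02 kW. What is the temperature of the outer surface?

Series resistances:
  R_nickel alloy = (1/8.49 − 1/8.52)/(4πk) = 4.147×10^-4/(4π·10.2) = 3.236×10^-6 K/W
  R_expanded polystyrene = (1/8.52 − 1/9.22)/(4πk) = 0.008911/(4π·0.0369) = 0.01922 K/W
ΣR = 0.01922 K/W
ΔT = Q·ΣR = 9020 × 0.01922 = 173.4 K
Heat flows inward, so T_out = T_in + ΔT = -159 + 173.4 = 14.4 °C

T_out = 14.4 °C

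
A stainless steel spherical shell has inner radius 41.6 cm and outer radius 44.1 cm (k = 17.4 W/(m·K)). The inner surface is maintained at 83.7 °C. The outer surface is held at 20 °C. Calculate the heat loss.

Q = 4πk·ΔT/(1/r₁ − 1/r₂) = 4π × 17.4 × 63.7 / (1/0.416 − 1/0.441) = 1.02×10^5 W

Q = 1.02×10^5 W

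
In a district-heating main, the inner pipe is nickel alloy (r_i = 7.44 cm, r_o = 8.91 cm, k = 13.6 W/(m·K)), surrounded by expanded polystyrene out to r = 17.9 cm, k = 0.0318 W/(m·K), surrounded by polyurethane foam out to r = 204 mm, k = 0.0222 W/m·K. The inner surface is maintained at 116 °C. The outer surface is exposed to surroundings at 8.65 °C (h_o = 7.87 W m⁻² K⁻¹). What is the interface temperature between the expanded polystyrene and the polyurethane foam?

Resistance network (inner→outer):
  R'_nickel alloy = ln(0.0891/0.0744)/(2πk) = 0.1803/(2π·13.6) = 0.002110 m·K/W
  R'_expanded polystyrene = ln(0.179/0.0891)/(2πk) = 0.6976/(2π·0.0318) = 3.492 m·K/W
  R'_polyurethane foam = ln(0.204/0.179)/(2πk) = 0.1307/(2π·0.0222) = 0.9373 m·K/W
  R'_conv,out = 1/(2πr h) = 1/(2π·0.204·7.87) = 0.09913 m·K/W
ΣR = 0.002110 + 3.492 + 0.9373 + 0.09913 = 4.531 m·K/W
Q' = ΔT/ΣR = (116 °C − 8.65 °C)/4.531 = 23.69 W/m
From the inner boundary to the expanded polystyrene/polyurethane foam interface, ΣR_partial = 3.494 m·K/W.
T_interface = T_in − Q'·ΣR_partial = 116 °C − (23.69)(3.494) = 33.2 °C

T = 33.2 °C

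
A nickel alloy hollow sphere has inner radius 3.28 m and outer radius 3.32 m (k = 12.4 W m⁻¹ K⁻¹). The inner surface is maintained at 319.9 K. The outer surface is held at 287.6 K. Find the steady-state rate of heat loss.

Q = 4πk·ΔT/(1/r₁ − 1/r₂) = 4π × 12.4 × 32.3 / (1/3.28 − 1/3.32) = 1.37×10^6 W

Q = 1.37×10^6 W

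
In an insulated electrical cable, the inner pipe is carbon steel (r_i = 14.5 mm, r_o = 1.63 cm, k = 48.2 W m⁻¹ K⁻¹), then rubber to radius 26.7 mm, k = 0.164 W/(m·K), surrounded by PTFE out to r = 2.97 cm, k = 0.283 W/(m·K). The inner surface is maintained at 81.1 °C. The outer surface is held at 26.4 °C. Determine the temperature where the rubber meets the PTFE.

Series thermal resistances, inner to outer:
  R'_carbon steel = ln(0.0163/0.0145)/(2πk) = 0.1170/(2π·48.2) = 3.864×10^-4 m·K/W
  R'_rubber = ln(0.0267/0.0163)/(2πk) = 0.4935/(2π·0.164) = 0.4789 m·K/W
  R'_PTFE = ln(0.0297/0.0267)/(2πk) = 0.1065/(2π·0.283) = 0.05988 m·K/W
ΣR = 3.864×10^-4 + 0.4789 + 0.05988 = 0.5392 m·K/W
Q' = ΔT/ΣR = (81.1 °C − 26.4 °C)/0.5392 = 101.4 W/m
From the inner boundary to the rubber/PTFE interface, ΣR_partial = 0.4793 m·K/W.
T_interface = T_in − Q'·ΣR_partial = 81.1 °C − (101.4)(0.4793) = 32.5 °C

T = 32.5 °C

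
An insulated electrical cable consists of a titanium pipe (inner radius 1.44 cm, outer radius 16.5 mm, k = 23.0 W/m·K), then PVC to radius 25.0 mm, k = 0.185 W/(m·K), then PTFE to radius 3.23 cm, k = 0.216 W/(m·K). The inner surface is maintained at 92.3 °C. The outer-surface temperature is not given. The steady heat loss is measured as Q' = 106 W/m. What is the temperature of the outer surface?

Series resistances:
  R'_titanium = ln(0.0165/0.0144)/(2πk) = 0.1361/(2π·23.0) = 9.420×10^-4 m·K/W
  R'_PVC = ln(0.0250/0.0165)/(2πk) = 0.4155/(2π·0.185) = 0.3575 m·K/W
  R'_PTFE = ln(0.0323/0.0250)/(2πk) = 0.2562/(2π·0.216) = 0.1888 m·K/W
ΣR = 0.5472 m·K/W
ΔT = Q'·ΣR = 106 × 0.5472 = 58.00 K
Heat flows outward, so T_out = T_in − ΔT = 92.3 − 58.00 = 34.3 °C

T_out = 34.3 °C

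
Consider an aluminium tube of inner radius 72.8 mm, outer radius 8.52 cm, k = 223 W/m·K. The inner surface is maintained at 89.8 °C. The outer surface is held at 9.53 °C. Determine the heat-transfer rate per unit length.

Q' = 715 kW/m

Q' = 2πk·ΔT/ln(r₂/r₁) = 2π × 223 × 80.27 / ln(0.0852/0.0728) = 7.15×10^5 W/m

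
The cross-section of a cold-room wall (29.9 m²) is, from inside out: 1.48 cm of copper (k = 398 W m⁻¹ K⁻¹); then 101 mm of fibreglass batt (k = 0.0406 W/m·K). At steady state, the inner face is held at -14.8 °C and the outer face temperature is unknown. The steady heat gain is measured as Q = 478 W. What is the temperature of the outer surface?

Sum the resistances:
  R_copper = L/(kA) = 0.0148/(398·29.9) = 1.244×10^-6 K/W
  R_fibreglass batt = L/(kA) = 0.101/(0.0406·29.9) = 0.08320 K/W
ΣR = 0.08320 K/W
ΔT = Q·ΣR = 478 × 0.08320 = 39.77 K
Heat flows inward, so T_out = T_in + ΔT = -14.8 + 39.77 = 25.0 °C

T_out = 25.0 °C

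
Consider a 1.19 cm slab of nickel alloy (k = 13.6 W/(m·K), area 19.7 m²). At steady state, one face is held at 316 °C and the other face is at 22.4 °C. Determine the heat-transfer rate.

Q = kA·ΔT/L = 13.6 × 19.7 × |316 °C − 22.4 °C| / 0.0119 = 6.61×10^6 W

Q = 6.61×10^6 W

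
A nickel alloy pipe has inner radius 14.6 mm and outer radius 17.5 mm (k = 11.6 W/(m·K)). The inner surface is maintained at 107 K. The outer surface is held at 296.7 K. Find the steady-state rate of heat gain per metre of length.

Q' = 76.3 kW/m

Q' = 2πk·ΔT/ln(r₂/r₁) = 2π × 11.6 × 189.7 / ln(0.0175/0.0146) = 76300 W/m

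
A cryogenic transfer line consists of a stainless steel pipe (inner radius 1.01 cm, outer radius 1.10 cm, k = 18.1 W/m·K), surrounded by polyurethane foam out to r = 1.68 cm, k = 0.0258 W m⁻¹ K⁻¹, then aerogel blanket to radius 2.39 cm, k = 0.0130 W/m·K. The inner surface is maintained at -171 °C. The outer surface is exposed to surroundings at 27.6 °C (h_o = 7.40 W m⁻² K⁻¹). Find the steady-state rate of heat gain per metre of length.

Series thermal resistances, inner to outer:
  R'_stainless steel = ln(0.0110/0.0101)/(2πk) = 0.08536/(2π·18.1) = 7.506×10^-4 m·K/W
  R'_polyurethane foam = ln(0.0168/0.0110)/(2πk) = 0.4235/(2π·0.0258) = 2.612 m·K/W
  R'_aerogel blanket = ln(0.0239/0.0168)/(2πk) = 0.3525/(2π·0.0130) = 4.316 m·K/W
  R'_conv,out = 1/(2πr h) = 1/(2π·0.0239·7.40) = 0.8999 m·K/W
ΣR = 7.506×10^-4 + 2.612 + 4.316 + 0.8999 = 7.829 m·K/W
Q' = ΔT/ΣR = (-171 °C − 27.6 °C)/7.829 = -25.4 W/m
(Negative Q' ⇒ heat flows inward; heat gain = 25.4 W/m.)

Q' = 25.4 W/m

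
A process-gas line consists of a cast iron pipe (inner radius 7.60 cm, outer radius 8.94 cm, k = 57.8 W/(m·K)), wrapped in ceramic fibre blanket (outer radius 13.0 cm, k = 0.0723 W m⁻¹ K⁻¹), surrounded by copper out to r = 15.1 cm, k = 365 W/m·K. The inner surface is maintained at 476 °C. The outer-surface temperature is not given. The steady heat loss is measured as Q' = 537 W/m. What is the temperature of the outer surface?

Series resistances:
  R'_cast iron = ln(0.0894/0.0760)/(2πk) = 0.1624/(2π·57.8) = 4.471×10^-4 m·K/W
  R'_ceramic fibre blanket = ln(0.130/0.0894)/(2πk) = 0.3744/(2π·0.0723) = 0.8242 m·K/W
  R'_copper = ln(0.151/0.130)/(2πk) = 0.1497/(2π·365) = 6.530×10^-5 m·K/W
ΣR = 0.8247 m·K/W
ΔT = Q'·ΣR = 537 × 0.8247 = 442.9 K
Heat flows outward, so T_out = T_in − ΔT = 476 − 442.9 = 33.1 °C

T_out = 33.1 °C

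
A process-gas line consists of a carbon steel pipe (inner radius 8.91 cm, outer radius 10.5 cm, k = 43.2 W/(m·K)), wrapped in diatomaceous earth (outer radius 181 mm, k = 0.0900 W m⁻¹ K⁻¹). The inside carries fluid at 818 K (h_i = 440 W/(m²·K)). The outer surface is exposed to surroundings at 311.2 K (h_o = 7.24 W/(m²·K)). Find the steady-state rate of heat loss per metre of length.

Resistance network (inner→outer):
  R'_conv,in = 1/(2πr h) = 1/(2π·0.0891·440) = 0.004060 m·K/W
  R'_carbon steel = ln(0.105/0.0891)/(2πk) = 0.1642/(2π·43.2) = 6.049×10^-4 m·K/W
  R'_diatomaceous earth = ln(0.181/0.105)/(2πk) = 0.5445/(2π·0.0900) = 0.9630 m·K/W
  R'_conv,out = 1/(2πr h) = 1/(2π·0.181·7.24) = 0.1215 m·K/W
ΣR = 0.004060 + 6.049×10^-4 + 0.9630 + 0.1215 = 1.089 m·K/W
Q' = ΔT/ΣR = (818 K − 311.2 K)/1.089 = 465 W/m

Q' = 465 W/m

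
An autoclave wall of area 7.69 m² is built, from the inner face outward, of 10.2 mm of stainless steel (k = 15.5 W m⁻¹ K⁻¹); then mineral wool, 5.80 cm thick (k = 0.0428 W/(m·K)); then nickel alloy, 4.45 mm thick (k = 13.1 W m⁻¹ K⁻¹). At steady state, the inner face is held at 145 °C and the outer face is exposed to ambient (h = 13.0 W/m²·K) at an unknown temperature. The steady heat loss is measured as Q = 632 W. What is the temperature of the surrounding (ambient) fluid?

T_out = 27.2 °C

Sum the resistances:
  R_stainless steel = L/(kA) = 0.0102/(15.5·7.69) = 8.557×10^-5 K/W
  R_mineral wool = L/(kA) = 0.0580/(0.0428·7.69) = 0.1762 K/W
  R_nickel alloy = L/(kA) = 0.00445/(13.1·7.69) = 4.417×10^-5 K/W
  R_conv,out = 1/(hA) = 1/(13.0·7.69) = 0.01000 K/W
ΣR = 0.1864 K/W
ΔT = Q·ΣR = 632 × 0.1864 = 117.8 K
Heat flows outward, so T_out = T_in − ΔT = 145 − 117.8 = 27.2 °C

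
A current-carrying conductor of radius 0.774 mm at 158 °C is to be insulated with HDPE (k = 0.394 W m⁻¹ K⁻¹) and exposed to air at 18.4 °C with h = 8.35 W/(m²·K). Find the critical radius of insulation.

r_cr = 4.72 cm

For a cylinder, r_cr = k_ins/h = 0.394/8.35 = 0.0472 m = 4.72 cm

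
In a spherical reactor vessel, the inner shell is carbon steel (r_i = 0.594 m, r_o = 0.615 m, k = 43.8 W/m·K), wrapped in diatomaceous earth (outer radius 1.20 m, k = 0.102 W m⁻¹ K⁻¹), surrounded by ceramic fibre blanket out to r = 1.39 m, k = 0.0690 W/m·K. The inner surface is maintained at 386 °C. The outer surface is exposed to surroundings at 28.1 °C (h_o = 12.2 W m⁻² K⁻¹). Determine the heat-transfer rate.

Treat each layer as a resistance in series:
  R_carbon steel = (1/0.594 − 1/0.615)/(4πk) = 0.05749/(4π·43.8) = 1.044×10^-4 K/W
  R_diatomaceous earth = (1/0.615 − 1/1.20)/(4πk) = 0.7927/(4π·0.102) = 0.6184 K/W
  R_ceramic fibre blanket = (1/1.20 − 1/1.39)/(4πk) = 0.1139/(4π·0.0690) = 0.1314 K/W
  R_conv,out = 1/(4πr²h) = 1/(4π·1.39²·12.2) = 0.003376 K/W
ΣR = 1.044×10^-4 + 0.6184 + 0.1314 + 0.003376 = 0.7533 K/W
Q = ΔT/ΣR = (386 °C − 28.1 °C)/0.7533 = 475 W

Q = 475 W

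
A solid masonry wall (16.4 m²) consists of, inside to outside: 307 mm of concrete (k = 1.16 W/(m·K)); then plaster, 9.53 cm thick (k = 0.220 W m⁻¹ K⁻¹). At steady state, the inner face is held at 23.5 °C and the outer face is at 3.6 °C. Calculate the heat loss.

Q = 468 W

Series thermal resistances, inner to outer:
  R_concrete = L/(kA) = 0.307/(1.16·16.4) = 0.01614 K/W
  R_plaster = L/(kA) = 0.0953/(0.220·16.4) = 0.02641 K/W
ΣR = 0.01614 + 0.02641 = 0.04255 K/W
Q = ΔT/ΣR = (23.5 °C − 3.6 °C)/0.04255 = 468 W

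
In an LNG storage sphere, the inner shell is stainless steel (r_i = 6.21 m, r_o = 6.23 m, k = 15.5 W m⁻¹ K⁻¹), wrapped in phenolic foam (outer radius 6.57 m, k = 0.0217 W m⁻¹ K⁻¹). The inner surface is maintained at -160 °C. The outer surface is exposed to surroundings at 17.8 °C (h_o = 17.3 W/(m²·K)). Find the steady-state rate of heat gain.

Series thermal resistances, inner to outer:
  R_stainless steel = (1/6.21 − 1/6.23)/(4πk) = 5.170×10^-4/(4π·15.5) = 2.654×10^-6 K/W
  R_phenolic foam = (1/6.23 − 1/6.57)/(4πk) = 0.008307/(4π·0.0217) = 0.03046 K/W
  R_conv,out = 1/(4πr²h) = 1/(4π·6.57²·17.3) = 1.066×10^-4 K/W
ΣR = 2.654×10^-6 + 0.03046 + 1.066×10^-4 = 0.03057 K/W
Q = ΔT/ΣR = (-160 °C − 17.8 °C)/0.03057 = -5820 W
(Negative Q ⇒ heat flows inward; heat gain = 5820 W.)

Q = 5820 W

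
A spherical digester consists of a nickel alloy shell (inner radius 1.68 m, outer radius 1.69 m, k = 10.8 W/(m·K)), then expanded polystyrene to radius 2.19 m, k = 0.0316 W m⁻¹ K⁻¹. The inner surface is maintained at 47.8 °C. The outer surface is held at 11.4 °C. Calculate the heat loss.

Series thermal resistances, inner to outer:
  R_nickel alloy = (1/1.68 − 1/1.69)/(4πk) = 0.003522/(4π·10.8) = 2.595×10^-5 K/W
  R_expanded polystyrene = (1/1.69 − 1/2.19)/(4πk) = 0.1351/(4π·0.0316) = 0.3402 K/W
ΣR = 2.595×10^-5 + 0.3402 = 0.3402 K/W
Q = ΔT/ΣR = (47.8 °C − 11.4 °C)/0.3402 = 107 W

Q = 107 W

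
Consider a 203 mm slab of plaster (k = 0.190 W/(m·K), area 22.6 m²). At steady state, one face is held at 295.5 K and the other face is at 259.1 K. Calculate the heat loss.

Q = 770 W

Q = kA·ΔT/L = 0.190 × 22.6 × |295.5 K − 259.1 K| / 0.203 = 770 W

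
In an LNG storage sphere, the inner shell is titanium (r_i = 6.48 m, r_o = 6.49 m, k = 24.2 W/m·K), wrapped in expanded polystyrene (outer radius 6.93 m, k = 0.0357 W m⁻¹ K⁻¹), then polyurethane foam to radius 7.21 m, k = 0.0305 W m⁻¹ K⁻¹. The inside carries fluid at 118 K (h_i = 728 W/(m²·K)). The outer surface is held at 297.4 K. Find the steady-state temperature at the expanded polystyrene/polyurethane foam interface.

Treat each layer as a resistance in series:
  R_conv,in = 1/(4πr²h) = 1/(4π·6.48²·728) = 2.603×10^-6 K/W
  R_titanium = (1/6.48 − 1/6.49)/(4πk) = 2.378×10^-4/(4π·24.2) = 7.819×10^-7 K/W
  R_expanded polystyrene = (1/6.49 − 1/6.93)/(4πk) = 0.009783/(4π·0.0357) = 0.02181 K/W
  R_polyurethane foam = (1/6.93 − 1/7.21)/(4πk) = 0.005604/(4π·0.0305) = 0.01462 K/W
ΣR = 2.603×10^-6 + 7.819×10^-7 + 0.02181 + 0.01462 = 0.03643 K/W
Q = ΔT/ΣR = (118 K − 297.4 K)/0.03643 = -4925 W
From the inner boundary to the expanded polystyrene/polyurethane foam interface, ΣR_partial = 0.02181 K/W.
T_interface = T_in − Q·ΣR_partial = 118 K − (-4925)(0.02181) = 225.4 K

T = 225.4 K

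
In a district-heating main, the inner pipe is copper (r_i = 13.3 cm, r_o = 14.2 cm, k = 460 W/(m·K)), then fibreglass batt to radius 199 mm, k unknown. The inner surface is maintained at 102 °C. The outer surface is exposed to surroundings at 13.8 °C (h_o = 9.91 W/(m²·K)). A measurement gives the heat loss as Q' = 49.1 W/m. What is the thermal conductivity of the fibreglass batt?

ΣR = ΔT/Q' = |102 − 13.8|/49.1 = 1.796 m·K/W
Known resistances:
  R'_copper = ln(0.142/0.133)/(2πk) = 0.06548/(2π·460) = 2.265×10^-5 m·K/W
  R'_conv,out = 1/(2πr h) = 1/(2π·0.199·9.91) = 0.08070 m·K/W
R_fibreglass batt = ΣR − ΣR_known = 1.796 − 0.08072 = 1.715 m·K/W
ln(r₂/r₁)/(2πk) = 1.715 ⇒ k = 0.3375/(2π·1.715) = 0.0313 W/m·K

k = 0.0313 W/m·K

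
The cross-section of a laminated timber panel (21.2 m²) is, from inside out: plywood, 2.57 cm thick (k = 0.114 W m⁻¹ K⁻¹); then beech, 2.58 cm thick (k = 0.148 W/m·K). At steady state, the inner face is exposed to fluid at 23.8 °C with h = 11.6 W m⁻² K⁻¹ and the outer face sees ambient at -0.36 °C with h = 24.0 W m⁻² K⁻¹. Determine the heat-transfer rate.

Q = 971 W

Resistance network (inner→outer):
  R_conv,in = 1/(hA) = 1/(11.6·21.2) = 0.004066 K/W
  R_plywood = L/(kA) = 0.0257/(0.114·21.2) = 0.01063 K/W
  R_beech = L/(kA) = 0.0258/(0.148·21.2) = 0.008223 K/W
  R_conv,out = 1/(hA) = 1/(24.0·21.2) = 0.001965 K/W
ΣR = 0.004066 + 0.01063 + 0.008223 + 0.001965 = 0.02488 K/W
Q = ΔT/ΣR = (23.8 °C − -0.36 °C)/0.02488 = 971 W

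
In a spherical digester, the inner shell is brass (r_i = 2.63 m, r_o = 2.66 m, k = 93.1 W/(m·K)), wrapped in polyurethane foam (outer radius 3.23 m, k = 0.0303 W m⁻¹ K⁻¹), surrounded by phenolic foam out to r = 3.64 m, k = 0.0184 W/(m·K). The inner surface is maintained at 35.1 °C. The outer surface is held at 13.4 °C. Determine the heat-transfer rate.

Q = 66.8 W

Resistance network (inner→outer):
  R_brass = (1/2.63 − 1/2.66)/(4πk) = 0.004288/(4π·93.1) = 3.665×10^-6 K/W
  R_polyurethane foam = (1/2.66 − 1/3.23)/(4πk) = 0.06634/(4π·0.0303) = 0.1742 K/W
  R_phenolic foam = (1/3.23 − 1/3.64)/(4πk) = 0.03487/(4π·0.0184) = 0.1508 K/W
ΣR = 3.665×10^-6 + 0.1742 + 0.1508 = 0.3250 K/W
Q = ΔT/ΣR = (35.1 °C − 13.4 °C)/0.3250 = 66.8 W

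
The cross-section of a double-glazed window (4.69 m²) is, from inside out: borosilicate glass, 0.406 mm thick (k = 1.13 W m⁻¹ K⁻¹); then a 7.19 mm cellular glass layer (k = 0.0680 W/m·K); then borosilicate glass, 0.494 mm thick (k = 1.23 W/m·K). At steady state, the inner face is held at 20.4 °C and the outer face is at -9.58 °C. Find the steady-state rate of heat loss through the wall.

Q = 1320 W

Series thermal resistances, inner to outer:
  R_borosilicate glass = L/(kA) = 4.06×10^-4/(1.13·4.69) = 7.661×10^-5 K/W
  R_cellular glass = L/(kA) = 0.00719/(0.0680·4.69) = 0.02254 K/W
  R_borosilicate glass = L/(kA) = 4.94×10^-4/(1.23·4.69) = 8.563×10^-5 K/W
ΣR = 7.661×10^-5 + 0.02254 + 8.563×10^-5 = 0.02270 K/W
Q = ΔT/ΣR = (20.4 °C − -9.58 °C)/0.02270 = 1320 W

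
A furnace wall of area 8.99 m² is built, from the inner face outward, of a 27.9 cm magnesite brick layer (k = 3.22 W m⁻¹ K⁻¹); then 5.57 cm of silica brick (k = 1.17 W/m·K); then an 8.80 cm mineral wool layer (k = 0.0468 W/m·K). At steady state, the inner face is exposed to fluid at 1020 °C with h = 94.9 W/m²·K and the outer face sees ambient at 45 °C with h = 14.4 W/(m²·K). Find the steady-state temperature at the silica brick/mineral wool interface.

T = 953 °C

Resistance network (inner→outer):
  R_conv,in = 1/(hA) = 1/(94.9·8.99) = 0.001172 K/W
  R_magnesite brick = L/(kA) = 0.279/(3.22·8.99) = 0.009638 K/W
  R_silica brick = L/(kA) = 0.0557/(1.17·8.99) = 0.005296 K/W
  R_mineral wool = L/(kA) = 0.0880/(0.0468·8.99) = 0.2092 K/W
  R_conv,out = 1/(hA) = 1/(14.4·8.99) = 0.007725 K/W
ΣR = 0.001172 + 0.009638 + 0.005296 + 0.2092 + 0.007725 = 0.2330 K/W
Q = ΔT/ΣR = (1020 °C − 45 °C)/0.2330 = 4185 W
From the inner boundary to the silica brick/mineral wool interface, ΣR_partial = 0.01611 K/W.
T_interface = T_in − Q·ΣR_partial = 1020 °C − (4185)(0.01611) = 953 °C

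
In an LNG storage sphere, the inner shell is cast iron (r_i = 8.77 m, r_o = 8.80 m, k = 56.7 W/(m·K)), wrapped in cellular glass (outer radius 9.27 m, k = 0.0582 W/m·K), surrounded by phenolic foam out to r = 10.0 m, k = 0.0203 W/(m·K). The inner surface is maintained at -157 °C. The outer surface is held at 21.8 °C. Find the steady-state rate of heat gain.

Treat each layer as a resistance in series:
  R_cast iron = (1/8.77 − 1/8.80)/(4πk) = 3.887×10^-4/(4π·56.7) = 5.456×10^-7 K/W
  R_cellular glass = (1/8.80 − 1/9.27)/(4πk) = 0.005761/(4π·0.0582) = 0.007878 K/W
  R_phenolic foam = (1/9.27 − 1/10.0)/(4πk) = 0.007875/(4π·0.0203) = 0.03087 K/W
ΣR = 5.456×10^-7 + 0.007878 + 0.03087 = 0.03875 K/W
Q = ΔT/ΣR = (-157 °C − 21.8 °C)/0.03875 = -4610 W
(Negative Q ⇒ heat flows inward; heat gain = 4610 W.)

Q = 4.61 kW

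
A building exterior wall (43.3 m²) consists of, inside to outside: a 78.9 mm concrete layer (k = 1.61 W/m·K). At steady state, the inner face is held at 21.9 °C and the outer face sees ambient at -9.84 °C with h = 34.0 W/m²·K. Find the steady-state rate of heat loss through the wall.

Resistance network (inner→outer):
  R_concrete = L/(kA) = 0.0789/(1.61·43.3) = 0.001132 K/W
  R_conv,out = 1/(hA) = 1/(34.0·43.3) = 6.793×10^-4 K/W
ΣR = 0.001132 + 6.793×10^-4 = 0.001811 K/W
Q = ΔT/ΣR = (21.9 °C − -9.84 °C)/0.001811 = 17500 W

Q = 17.5 kW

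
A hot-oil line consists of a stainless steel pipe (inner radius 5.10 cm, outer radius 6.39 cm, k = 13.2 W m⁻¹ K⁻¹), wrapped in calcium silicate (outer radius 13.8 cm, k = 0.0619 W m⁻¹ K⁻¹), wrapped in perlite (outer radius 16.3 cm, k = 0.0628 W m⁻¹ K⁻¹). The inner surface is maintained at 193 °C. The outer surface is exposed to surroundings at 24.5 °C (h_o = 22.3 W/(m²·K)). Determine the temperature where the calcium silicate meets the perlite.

T = 56.6 °C

Resistance network (inner→outer):
  R'_stainless steel = ln(0.0639/0.0510)/(2πk) = 0.2255/(2π·13.2) = 0.002719 m·K/W
  R'_calcium silicate = ln(0.138/0.0639)/(2πk) = 0.7699/(2π·0.0619) = 1.980 m·K/W
  R'_perlite = ln(0.163/0.138)/(2πk) = 0.1665/(2π·0.0628) = 0.4220 m·K/W
  R'_conv,out = 1/(2πr h) = 1/(2π·0.163·22.3) = 0.04379 m·K/W
ΣR = 0.002719 + 1.980 + 0.4220 + 0.04379 = 2.449 m·K/W
Q' = ΔT/ΣR = (193 °C − 24.5 °C)/2.449 = 68.80 W/m
From the inner boundary to the calcium silicate/perlite interface, ΣR_partial = 1.983 m·K/W.
T_interface = T_in − Q'·ΣR_partial = 193 °C − (68.80)(1.983) = 56.6 °C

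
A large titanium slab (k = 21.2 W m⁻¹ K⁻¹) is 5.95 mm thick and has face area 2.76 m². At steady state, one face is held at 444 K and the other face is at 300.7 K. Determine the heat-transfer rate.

Q = kA·ΔT/L = 21.2 × 2.76 × |444 K − 300.7 K| / 0.00595 = 1.41×10^6 W

Q = 1410 kW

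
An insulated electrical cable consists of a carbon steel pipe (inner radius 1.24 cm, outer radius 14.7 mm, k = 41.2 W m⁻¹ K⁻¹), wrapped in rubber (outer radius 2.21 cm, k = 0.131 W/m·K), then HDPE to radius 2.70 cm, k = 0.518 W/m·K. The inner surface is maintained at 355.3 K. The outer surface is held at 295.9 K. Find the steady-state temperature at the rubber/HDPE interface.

T = 302.5 K

Series thermal resistances, inner to outer:
  R'_carbon steel = ln(0.0147/0.0124)/(2πk) = 0.1702/(2π·41.2) = 6.573×10^-4 m·K/W
  R'_rubber = ln(0.0221/0.0147)/(2πk) = 0.4077/(2π·0.131) = 0.4954 m·K/W
  R'_HDPE = ln(0.0270/0.0221)/(2πk) = 0.2003/(2π·0.518) = 0.06153 m·K/W
ΣR = 6.573×10^-4 + 0.4954 + 0.06153 = 0.5576 m·K/W
Q' = ΔT/ΣR = (355.3 K − 295.9 K)/0.5576 = 106.5 W/m
From the inner boundary to the rubber/HDPE interface, ΣR_partial = 0.4961 m·K/W.
T_interface = T_in − Q'·ΣR_partial = 355.3 K − (106.5)(0.4961) = 302.5 K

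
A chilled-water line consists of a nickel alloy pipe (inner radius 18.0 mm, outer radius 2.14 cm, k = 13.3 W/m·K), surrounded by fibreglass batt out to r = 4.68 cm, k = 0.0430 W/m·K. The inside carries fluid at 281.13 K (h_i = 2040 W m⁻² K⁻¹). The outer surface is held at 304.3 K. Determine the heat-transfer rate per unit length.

Treat each layer as a resistance in series:
  R'_conv,in = 1/(2πr h) = 1/(2π·0.0180·2040) = 0.004334 m·K/W
  R'_nickel alloy = ln(0.0214/0.0180)/(2πk) = 0.1730/(2π·13.3) = 0.002070 m·K/W
  R'_fibreglass batt = ln(0.0468/0.0214)/(2πk) = 0.7825/(2π·0.0430) = 2.896 m·K/W
ΣR = 0.004334 + 0.002070 + 2.896 = 2.902 m·K/W
Q' = ΔT/ΣR = (281.13 K − 304.3 K)/2.902 = -7.98 W/m
(Negative Q' ⇒ heat flows inward; heat gain = 7.98 W/m.)

Q' = 7.98 W/m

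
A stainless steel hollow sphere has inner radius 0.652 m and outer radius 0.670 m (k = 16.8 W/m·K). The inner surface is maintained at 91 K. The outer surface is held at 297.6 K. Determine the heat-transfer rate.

Q = 1.06×10^6 W

Q = 4πk·ΔT/(1/r₁ − 1/r₂) = 4π × 16.8 × 206.6 / (1/0.652 − 1/0.670) = 1.06×10^6 W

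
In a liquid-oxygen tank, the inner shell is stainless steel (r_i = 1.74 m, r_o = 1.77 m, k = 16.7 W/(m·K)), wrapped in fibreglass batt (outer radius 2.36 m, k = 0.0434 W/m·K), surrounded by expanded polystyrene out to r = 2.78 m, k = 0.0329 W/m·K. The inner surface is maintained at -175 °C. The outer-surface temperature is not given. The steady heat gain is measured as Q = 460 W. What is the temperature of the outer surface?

Sum the resistances:
  R_stainless steel = (1/1.74 − 1/1.77)/(4πk) = 0.009741/(4π·16.7) = 4.642×10^-5 K/W
  R_fibreglass batt = (1/1.77 − 1/2.36)/(4πk) = 0.1412/(4π·0.0434) = 0.2590 K/W
  R_expanded polystyrene = (1/2.36 − 1/2.78)/(4πk) = 0.06402/(4π·0.0329) = 0.1548 K/W
ΣR = 0.4139 K/W
ΔT = Q·ΣR = 460 × 0.4139 = 190.4 K
Heat flows inward, so T_out = T_in + ΔT = -175 + 190.4 = 15.4 °C

T_out = 15.4 °C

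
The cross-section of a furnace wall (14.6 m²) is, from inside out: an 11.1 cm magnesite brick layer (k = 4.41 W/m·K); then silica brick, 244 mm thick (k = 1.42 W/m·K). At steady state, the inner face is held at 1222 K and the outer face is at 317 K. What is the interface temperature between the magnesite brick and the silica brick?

Series thermal resistances, inner to outer:
  R_magnesite brick = L/(kA) = 0.111/(4.41·14.6) = 0.001724 K/W
  R_silica brick = L/(kA) = 0.244/(1.42·14.6) = 0.01177 K/W
ΣR = 0.001724 + 0.01177 = 0.01349 K/W
Q = ΔT/ΣR = (1222 K − 317 K)/0.01349 = 67090 W
From the inner boundary to the magnesite brick/silica brick interface, ΣR_partial = 0.001724 K/W.
T_interface = T_in − Q·ΣR_partial = 1222 K − (67090)(0.001724) = 1106 K

T = 1106 K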